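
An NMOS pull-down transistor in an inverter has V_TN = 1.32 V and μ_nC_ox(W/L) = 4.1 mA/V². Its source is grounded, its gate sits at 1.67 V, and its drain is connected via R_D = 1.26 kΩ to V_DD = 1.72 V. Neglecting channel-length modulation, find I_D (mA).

I_D = 0.251 mA

V_GS = V_G = 1.67 V, so V_ov = 1.67 − 1.32 = 0.35 V.
Assume saturation: I_D = ½ k_n V_ov² = 0.5 × 4.1 × 0.35² = 0.251 mA, giving V_DS = V_DD − I_D R_D = 1.72 − 0.251 × 1.26 = 1.4 V.
V_DS = 1.4 V ≥ V_ov = 0.35 V, confirming saturation.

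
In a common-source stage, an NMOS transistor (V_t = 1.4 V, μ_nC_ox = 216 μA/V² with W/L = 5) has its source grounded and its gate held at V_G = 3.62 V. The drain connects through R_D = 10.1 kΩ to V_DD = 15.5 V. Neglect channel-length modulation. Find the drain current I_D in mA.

V_GS = V_G = 3.62 V, so V_ov = 3.62 − 1.4 = 2.22 V.
k_n = μ_nC_ox · (W/L) = 1.08 mA/V².
Assume saturation: I_D = ½ k_n V_ov² = 0.5 × 1.08 × 2.22² = 2.66 mA, giving V_DS = V_DD − I_D R_D = 15.5 − 2.66 × 10.1 = -11.4 V.
But -11.4 V < V_ov = 2.22 V, so the device is actually in triode.
In triode I_D = k_n[V_ov V_DS − ½ V_DS²] and I_D = (V_DD − V_DS)/R_D. Equating: 5.45 V_DS² − 25.22 V_DS + 15.5 = 0, giving V_DS = 0.73 V (the root below V_ov).
I_D = (15.5 − 0.73) / 10.1 = 1.46 mA.

I_D = 1.46 mA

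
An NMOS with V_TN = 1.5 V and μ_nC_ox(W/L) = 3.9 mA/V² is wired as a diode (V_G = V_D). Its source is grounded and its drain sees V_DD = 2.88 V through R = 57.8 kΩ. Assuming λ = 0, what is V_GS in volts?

With gate tied to drain, V_GS = V_DS ≥ V_GS − V_TN, so the device is in saturation.
KCL at the drain: ½ k_n (V_GS − V_TN)² = (V_DD − V_GS)/R.
Let x = V_GS − 1.5. Then 113 x² + x − 1.38 = 0, giving x = 0.106 V (positive root), so V_GS = 1.61 V.
I_D = (V_DD − V_GS)/R = (2.88 − 1.61) / 57.8 = 0.022 mA.

V_GS = 1.61 V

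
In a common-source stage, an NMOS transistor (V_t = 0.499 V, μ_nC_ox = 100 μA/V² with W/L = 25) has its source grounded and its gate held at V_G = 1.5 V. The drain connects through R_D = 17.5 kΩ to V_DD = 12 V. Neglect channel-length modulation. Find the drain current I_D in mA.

I_D = 0.668 mA

V_GS = V_G = 1.5 V, so V_ov = 1.5 − 0.499 = 1 V.
k_n = μ_nC_ox · (W/L) = 2.5 mA/V².
Assume saturation: I_D = ½ k_n V_ov² = 0.5 × 2.5 × 1² = 1.25 mA, giving V_DS = V_DD − I_D R_D = 12 − 1.25 × 17.5 = -9.92 V.
But -9.92 V < V_ov = 1 V, so the device is actually in triode.
In triode I_D = k_n[V_ov V_DS − ½ V_DS²] and I_D = (V_DD − V_DS)/R_D. Equating: 21.9 V_DS² − 44.79 V_DS + 12 = 0, giving V_DS = 0.317 V (the root below V_ov).
I_D = (12 − 0.317) / 17.5 = 0.668 mA.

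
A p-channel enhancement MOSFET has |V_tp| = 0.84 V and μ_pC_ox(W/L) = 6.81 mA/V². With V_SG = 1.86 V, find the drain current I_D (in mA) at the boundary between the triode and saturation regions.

I_D = 3.54 mA

At the boundary V_SD = V_ov = V_SG − |V_tp| = 1.86 − 0.84 = 1.02 V.
I_D = ½ k_p V_ov² = 0.5 × 6.81 × 1.02² = 3.54 mA.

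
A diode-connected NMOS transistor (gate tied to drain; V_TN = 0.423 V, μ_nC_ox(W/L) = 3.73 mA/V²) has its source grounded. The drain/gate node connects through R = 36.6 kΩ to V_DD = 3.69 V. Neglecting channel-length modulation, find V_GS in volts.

V_GS = 0.635 V

With gate tied to drain, V_GS = V_DS ≥ V_GS − V_TN, so the device is in saturation.
KCL at the drain: ½ k_n (V_GS − V_TN)² = (V_DD − V_GS)/R.
Let x = V_GS − 0.423. Then 68.3 x² + x − 3.267 = 0, giving x = 0.212 V (positive root), so V_GS = 0.635 V.
I_D = (V_DD − V_GS)/R = (3.69 − 0.635) / 36.6 = 0.0835 mA.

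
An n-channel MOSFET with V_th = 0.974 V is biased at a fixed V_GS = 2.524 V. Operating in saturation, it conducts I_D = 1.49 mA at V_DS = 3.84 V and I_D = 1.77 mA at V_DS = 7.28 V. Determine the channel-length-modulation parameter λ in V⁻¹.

λ = 0.0691 V⁻¹

With V_GS fixed, I_D ∝ (1 + λ V_DS) in saturation, so I_D2/I_D1 = (1 + λ V_DS2)/(1 + λ V_DS1).
1.77/1.49 = 1.188 = (1 + 7.28 λ)/(1 + 3.84 λ).
Solving: λ (I_D1 V_DS2 − I_D2 V_DS1) = I_D2 − I_D1, so λ = (1.77 − 1.49) / (1.49 × 7.28 − 1.77 × 3.84) = 0.28 / 4.05 = 0.0691 V⁻¹.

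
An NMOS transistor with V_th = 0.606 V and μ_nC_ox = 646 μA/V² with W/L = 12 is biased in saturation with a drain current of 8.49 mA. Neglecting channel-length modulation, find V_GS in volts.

k_n = μ_nC_ox · (W/L) = 7.752 mA/V².
In saturation I_D = ½ k_n (V_GS − V_th)², so V_GS − V_th = √(2 I_D / k_n) = √(2 × 8.49 / 7.752) = 1.48 V.
V_GS = 0.606 + 1.48 = 2.09 V.

V_GS = 2.09 V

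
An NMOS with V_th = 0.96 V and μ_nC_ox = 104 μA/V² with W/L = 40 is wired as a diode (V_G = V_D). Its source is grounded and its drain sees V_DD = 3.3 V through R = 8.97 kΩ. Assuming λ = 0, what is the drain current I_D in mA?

I_D = 0.224 mA

With gate tied to drain, V_GS = V_DS ≥ V_GS − V_th, so the device is in saturation.
k_n = μ_nC_ox · (W/L) = 4.16 mA/V².
KCL at the drain: ½ k_n (V_GS − V_th)² = (V_DD − V_GS)/R.
Let x = V_GS − 0.96. Then 18.7 x² + x − 2.34 = 0, giving x = 0.328 V (positive root), so V_GS = 1.29 V.
I_D = (V_DD − V_GS)/R = (3.3 − 1.29) / 8.97 = 0.224 mA.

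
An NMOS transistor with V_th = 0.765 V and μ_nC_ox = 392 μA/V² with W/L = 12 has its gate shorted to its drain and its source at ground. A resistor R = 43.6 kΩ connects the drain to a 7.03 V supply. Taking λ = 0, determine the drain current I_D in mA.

With gate tied to drain, V_GS = V_DS ≥ V_GS − V_th, so the device is in saturation.
k_n = μ_nC_ox · (W/L) = 4.704 mA/V².
KCL at the drain: ½ k_n (V_GS − V_th)² = (V_DD − V_GS)/R.
Let x = V_GS − 0.765. Then 103 x² + x − 6.265 = 0, giving x = 0.242 V (positive root), so V_GS = 1.01 V.
I_D = (V_DD − V_GS)/R = (7.03 − 1.01) / 43.6 = 0.138 mA.

I_D = 0.138 mA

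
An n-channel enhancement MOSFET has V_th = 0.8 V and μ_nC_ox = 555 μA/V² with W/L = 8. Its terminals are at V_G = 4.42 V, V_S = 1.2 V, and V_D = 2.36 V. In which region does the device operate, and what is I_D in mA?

Triode; I_D = 9.48 mA

V_GS = V_G − V_S = 4.42 − 1.2 = 3.22 V; V_DS = V_D − V_S = 2.36 − 1.2 = 1.16 V.
k_n = μ_nC_ox · (W/L) = 4.44 mA/V².
V_ov = V_GS − V_th = 3.22 − 0.8 = 2.42 V.
Since V_DS = 1.16 V < V_ov = 2.42 V, the device is in the triode region.
I_D = k_n [V_ov · V_DS − ½ V_DS²] = 4.44 × [2.42 × 1.16 − 0.5 × 1.16²] = 9.48 mA.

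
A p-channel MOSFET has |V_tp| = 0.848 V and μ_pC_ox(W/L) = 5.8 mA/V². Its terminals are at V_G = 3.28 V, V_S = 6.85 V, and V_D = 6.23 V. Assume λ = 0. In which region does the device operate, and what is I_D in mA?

V_SG = V_S − V_G = 6.85 − 3.28 = 3.57 V; V_SD = V_S − V_D = 6.85 − 6.23 = 0.62 V.
V_ov = V_SG − |V_tp| = 3.57 − 0.848 = 2.72 V.
Since V_SD = 0.62 V < V_ov = 2.72 V, the device is in the triode region.
I_D = k_p [V_ov · V_SD − ½ V_SD²] = 5.8 × [2.72 × 0.62 − 0.5 × 0.62²] = 8.67 mA.

Triode; I_D = 8.67 mA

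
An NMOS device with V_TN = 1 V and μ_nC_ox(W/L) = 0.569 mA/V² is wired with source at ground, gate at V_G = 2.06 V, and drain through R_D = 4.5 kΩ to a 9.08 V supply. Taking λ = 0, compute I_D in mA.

I_D = 0.320 mA

V_GS = V_G = 2.06 V, so V_ov = 2.06 − 1 = 1.06 V.
Assume saturation: I_D = ½ k_n V_ov² = 0.5 × 0.569 × 1.06² = 0.32 mA, giving V_DS = V_DD − I_D R_D = 9.08 − 0.32 × 4.5 = 7.64 V.
V_DS = 7.64 V ≥ V_ov = 1.06 V, confirming saturation.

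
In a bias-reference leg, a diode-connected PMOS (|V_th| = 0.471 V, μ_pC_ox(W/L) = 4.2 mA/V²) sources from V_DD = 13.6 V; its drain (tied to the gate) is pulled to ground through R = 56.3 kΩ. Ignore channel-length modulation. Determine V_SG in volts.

With gate tied to drain, V_SG = V_SD ≥ V_SG − |V_th|, so the device is in saturation.
KCL at the drain: ½ k_p (V_SG − |V_th|)² = (V_DD − V_SG)/R.
Let x = V_SG − 0.471. Then 118 x² + x − 13.13 = 0, giving x = 0.329 V (positive root), so V_SG = 0.8 V.
I_D = (V_DD − V_SG)/R = (13.6 − 0.8) / 56.3 = 0.227 mA.

V_SG = 0.800 V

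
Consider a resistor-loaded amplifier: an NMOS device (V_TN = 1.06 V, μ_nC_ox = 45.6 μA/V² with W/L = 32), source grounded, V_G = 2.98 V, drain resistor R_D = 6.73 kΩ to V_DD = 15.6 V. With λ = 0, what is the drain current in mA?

V_GS = V_G = 2.98 V, so V_ov = 2.98 − 1.06 = 1.92 V.
k_n = μ_nC_ox · (W/L) = 1.459 mA/V².
Assume saturation: I_D = ½ k_n V_ov² = 0.5 × 1.459 × 1.92² = 2.69 mA, giving V_DS = V_DD − I_D R_D = 15.6 − 2.69 × 6.73 = -2.5 V.
But -2.5 V < V_ov = 1.92 V, so the device is actually in triode.
In triode I_D = k_n[V_ov V_DS − ½ V_DS²] and I_D = (V_DD − V_DS)/R_D. Equating: 4.91 V_DS² − 19.86 V_DS + 15.6 = 0, giving V_DS = 1.07 V (the root below V_ov).
I_D = (15.6 − 1.07) / 6.73 = 2.16 mA.

I_D = 2.16 mA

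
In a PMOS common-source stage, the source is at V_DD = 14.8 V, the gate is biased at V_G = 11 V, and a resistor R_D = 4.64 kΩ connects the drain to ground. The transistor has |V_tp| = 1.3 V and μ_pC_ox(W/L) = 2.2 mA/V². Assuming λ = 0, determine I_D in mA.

I_D = 3.05 mA

V_SG = V_DD − V_G = 14.8 − 11 = 3.8 V, so V_ov = 3.8 − 1.3 = 2.5 V.
Assume saturation: I_D = ½ k_p V_ov² = 0.5 × 2.2 × 2.5² = 6.88 mA, giving V_SD = V_DD − I_D R_D = 14.8 − 6.88 × 4.64 = -17.1 V.
But -17.1 V < V_ov = 2.5 V, so the device is actually in triode.
In triode I_D = k_p[V_ov V_SD − ½ V_SD²] and I_D = (V_DD − V_SD)/R_D. Equating: 5.1 V_SD² − 26.52 V_SD + 14.8 = 0, giving V_SD = 0.636 V (the root below V_ov).
I_D = (14.8 − 0.636) / 4.64 = 3.05 mA.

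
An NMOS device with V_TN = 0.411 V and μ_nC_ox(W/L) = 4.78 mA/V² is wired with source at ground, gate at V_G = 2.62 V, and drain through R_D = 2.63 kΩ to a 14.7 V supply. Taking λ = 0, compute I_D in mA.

I_D = 5.37 mA

V_GS = V_G = 2.62 V, so V_ov = 2.62 − 0.411 = 2.21 V.
Assume saturation: I_D = ½ k_n V_ov² = 0.5 × 4.78 × 2.21² = 11.7 mA, giving V_DS = V_DD − I_D R_D = 14.7 − 11.7 × 2.63 = -16 V.
But -16 V < V_ov = 2.21 V, so the device is actually in triode.
In triode I_D = k_n[V_ov V_DS − ½ V_DS²] and I_D = (V_DD − V_DS)/R_D. Equating: 6.29 V_DS² − 28.77 V_DS + 14.7 = 0, giving V_DS = 0.586 V (the root below V_ov).
I_D = (14.7 − 0.586) / 2.63 = 5.37 mA.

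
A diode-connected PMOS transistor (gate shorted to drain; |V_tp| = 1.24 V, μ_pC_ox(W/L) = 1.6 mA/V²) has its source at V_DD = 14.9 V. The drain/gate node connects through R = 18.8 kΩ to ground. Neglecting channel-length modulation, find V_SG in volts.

V_SG = 2.16 V

With gate tied to drain, V_SG = V_SD ≥ V_SG − |V_tp|, so the device is in saturation.
KCL at the drain: ½ k_p (V_SG − |V_tp|)² = (V_DD − V_SG)/R.
Let x = V_SG − 1.24. Then 15 x² + x − 13.66 = 0, giving x = 0.92 V (positive root), so V_SG = 2.16 V.
I_D = (V_DD − V_SG)/R = (14.9 − 2.16) / 18.8 = 0.678 mA.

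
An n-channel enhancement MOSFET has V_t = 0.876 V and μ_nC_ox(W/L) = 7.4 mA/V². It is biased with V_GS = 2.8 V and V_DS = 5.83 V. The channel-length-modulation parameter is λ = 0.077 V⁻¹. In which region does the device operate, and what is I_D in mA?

Saturation; I_D = 19.8 mA

V_ov = V_GS − V_t = 2.8 − 0.876 = 1.92 V.
Since V_DS = 5.83 V ≥ V_ov = 1.92 V, the device is in saturation.
I_D = ½ k_n V_ov² (1 + λ V_DS) = 0.5 × 7.4 × 1.92² × (1 + 0.077 × 5.83) = 19.8 mA.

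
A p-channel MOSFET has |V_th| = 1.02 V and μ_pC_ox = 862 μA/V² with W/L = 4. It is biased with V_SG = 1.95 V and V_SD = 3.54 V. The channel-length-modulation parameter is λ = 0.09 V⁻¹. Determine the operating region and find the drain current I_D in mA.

Saturation; I_D = 1.97 mA

k_p = μ_pC_ox · (W/L) = 3.448 mA/V².
V_ov = V_SG − |V_th| = 1.95 − 1.02 = 0.93 V.
Since V_SD = 3.54 V ≥ V_ov = 0.93 V, the device is in saturation.
I_D = ½ k_p V_ov² (1 + λ V_SD) = 0.5 × 3.448 × 0.93² × (1 + 0.09 × 3.54) = 1.97 mA.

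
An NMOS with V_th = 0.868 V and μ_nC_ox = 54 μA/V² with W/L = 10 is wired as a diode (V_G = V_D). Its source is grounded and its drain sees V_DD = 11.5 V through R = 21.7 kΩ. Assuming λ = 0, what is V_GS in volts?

V_GS = 2.13 V

With gate tied to drain, V_GS = V_DS ≥ V_GS − V_th, so the device is in saturation.
k_n = μ_nC_ox · (W/L) = 0.54 mA/V².
KCL at the drain: ½ k_n (V_GS − V_th)² = (V_DD − V_GS)/R.
Let x = V_GS − 0.868. Then 5.86 x² + x − 10.63 = 0, giving x = 1.26 V (positive root), so V_GS = 2.13 V.
I_D = (V_DD − V_GS)/R = (11.5 − 2.13) / 21.7 = 0.432 mA.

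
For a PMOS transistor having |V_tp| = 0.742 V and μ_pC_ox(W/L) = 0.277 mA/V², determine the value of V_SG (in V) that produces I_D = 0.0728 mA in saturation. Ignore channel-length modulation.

In saturation I_D = ½ k_p (V_SG − |V_tp|)², so V_SG − |V_tp| = √(2 I_D / k_p) = √(2 × 0.0728 / 0.277) = 0.725 V.
V_SG = 0.742 + 0.725 = 1.47 V.

V_SG = 1.47 V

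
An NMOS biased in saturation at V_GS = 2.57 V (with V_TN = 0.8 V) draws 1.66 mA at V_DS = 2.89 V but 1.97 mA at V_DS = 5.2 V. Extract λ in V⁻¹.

With V_GS fixed, I_D ∝ (1 + λ V_DS) in saturation, so I_D2/I_D1 = (1 + λ V_DS2)/(1 + λ V_DS1).
1.97/1.66 = 1.187 = (1 + 5.2 λ)/(1 + 2.89 λ).
Solving: λ (I_D1 V_DS2 − I_D2 V_DS1) = I_D2 − I_D1, so λ = (1.97 − 1.66) / (1.66 × 5.2 − 1.97 × 2.89) = 0.31 / 2.94 = 0.105 V⁻¹.

λ = 0.105 V⁻¹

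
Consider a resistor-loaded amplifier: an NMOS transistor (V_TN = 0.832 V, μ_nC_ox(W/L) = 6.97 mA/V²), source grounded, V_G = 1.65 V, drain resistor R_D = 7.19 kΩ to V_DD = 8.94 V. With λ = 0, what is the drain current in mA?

V_GS = V_G = 1.65 V, so V_ov = 1.65 − 0.832 = 0.818 V.
Assume saturation: I_D = ½ k_n V_ov² = 0.5 × 6.97 × 0.818² = 2.33 mA, giving V_DS = V_DD − I_D R_D = 8.94 − 2.33 × 7.19 = -7.83 V.
But -7.83 V < V_ov = 0.818 V, so the device is actually in triode.
In triode I_D = k_n[V_ov V_DS − ½ V_DS²] and I_D = (V_DD − V_DS)/R_D. Equating: 25.1 V_DS² − 41.99 V_DS + 8.94 = 0, giving V_DS = 0.25 V (the root below V_ov).
I_D = (8.94 − 0.25) / 7.19 = 1.21 mA.

I_D = 1.21 mA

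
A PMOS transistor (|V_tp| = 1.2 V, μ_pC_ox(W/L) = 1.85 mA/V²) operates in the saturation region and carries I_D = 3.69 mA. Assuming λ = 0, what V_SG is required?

In saturation I_D = ½ k_p (V_SG − |V_tp|)², so V_SG − |V_tp| = √(2 I_D / k_p) = √(2 × 3.69 / 1.85) = 2 V.
V_SG = 1.2 + 2 = 3.2 V.

V_SG = 3.20 V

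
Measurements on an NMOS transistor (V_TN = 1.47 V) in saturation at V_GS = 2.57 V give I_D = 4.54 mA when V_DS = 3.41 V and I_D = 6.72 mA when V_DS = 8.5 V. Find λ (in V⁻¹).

With V_GS fixed, I_D ∝ (1 + λ V_DS) in saturation, so I_D2/I_D1 = (1 + λ V_DS2)/(1 + λ V_DS1).
6.72/4.54 = 1.48 = (1 + 8.5 λ)/(1 + 3.41 λ).
Solving: λ (I_D1 V_DS2 − I_D2 V_DS1) = I_D2 − I_D1, so λ = (6.72 − 4.54) / (4.54 × 8.5 − 6.72 × 3.41) = 2.18 / 15.7 = 0.139 V⁻¹.

λ = 0.139 V⁻¹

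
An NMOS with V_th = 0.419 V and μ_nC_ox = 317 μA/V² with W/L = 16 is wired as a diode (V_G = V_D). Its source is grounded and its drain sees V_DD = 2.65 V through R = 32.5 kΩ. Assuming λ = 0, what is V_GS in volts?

With gate tied to drain, V_GS = V_DS ≥ V_GS − V_th, so the device is in saturation.
k_n = μ_nC_ox · (W/L) = 5.072 mA/V².
KCL at the drain: ½ k_n (V_GS − V_th)² = (V_DD − V_GS)/R.
Let x = V_GS − 0.419. Then 82.4 x² + x − 2.231 = 0, giving x = 0.159 V (positive root), so V_GS = 0.578 V.
I_D = (V_DD − V_GS)/R = (2.65 − 0.578) / 32.5 = 0.0638 mA.

V_GS = 0.578 V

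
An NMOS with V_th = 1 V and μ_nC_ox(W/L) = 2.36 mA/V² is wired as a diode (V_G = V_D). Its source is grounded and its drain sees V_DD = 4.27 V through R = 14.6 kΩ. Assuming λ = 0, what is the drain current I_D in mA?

I_D = 0.196 mA

With gate tied to drain, V_GS = V_DS ≥ V_GS − V_th, so the device is in saturation.
KCL at the drain: ½ k_n (V_GS − V_th)² = (V_DD − V_GS)/R.
Let x = V_GS − 1. Then 17.2 x² + x − 3.27 = 0, giving x = 0.408 V (positive root), so V_GS = 1.41 V.
I_D = (V_DD − V_GS)/R = (4.27 − 1.41) / 14.6 = 0.196 mA.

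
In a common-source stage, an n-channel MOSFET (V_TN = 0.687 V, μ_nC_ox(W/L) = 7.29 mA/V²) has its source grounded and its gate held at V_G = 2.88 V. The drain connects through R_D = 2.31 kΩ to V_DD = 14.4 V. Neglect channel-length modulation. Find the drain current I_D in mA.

V_GS = V_G = 2.88 V, so V_ov = 2.88 − 0.687 = 2.19 V.
Assume saturation: I_D = ½ k_n V_ov² = 0.5 × 7.29 × 2.19² = 17.5 mA, giving V_DS = V_DD − I_D R_D = 14.4 − 17.5 × 2.31 = -26.1 V.
But -26.1 V < V_ov = 2.19 V, so the device is actually in triode.
In triode I_D = k_n[V_ov V_DS − ½ V_DS²] and I_D = (V_DD − V_DS)/R_D. Equating: 8.42 V_DS² − 37.93 V_DS + 14.4 = 0, giving V_DS = 0.419 V (the root below V_ov).
I_D = (14.4 − 0.419) / 2.31 = 6.05 mA.

I_D = 6.05 mA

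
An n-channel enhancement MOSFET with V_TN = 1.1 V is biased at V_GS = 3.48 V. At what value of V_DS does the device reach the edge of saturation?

V_DS,sat = 2.38 V

The boundary between triode and saturation is V_DS = V_GS − V_TN = V_ov.
V_ov = 3.48 − 1.1 = 2.38 V.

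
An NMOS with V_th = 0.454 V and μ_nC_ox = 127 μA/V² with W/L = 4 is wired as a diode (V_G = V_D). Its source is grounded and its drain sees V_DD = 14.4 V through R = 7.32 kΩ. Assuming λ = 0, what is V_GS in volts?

With gate tied to drain, V_GS = V_DS ≥ V_GS − V_th, so the device is in saturation.
k_n = μ_nC_ox · (W/L) = 0.508 mA/V².
KCL at the drain: ½ k_n (V_GS − V_th)² = (V_DD − V_GS)/R.
Let x = V_GS − 0.454. Then 1.86 x² + x − 13.95 = 0, giving x = 2.48 V (positive root), so V_GS = 2.94 V.
I_D = (V_DD − V_GS)/R = (14.4 − 2.94) / 7.32 = 1.57 mA.

V_GS = 2.94 V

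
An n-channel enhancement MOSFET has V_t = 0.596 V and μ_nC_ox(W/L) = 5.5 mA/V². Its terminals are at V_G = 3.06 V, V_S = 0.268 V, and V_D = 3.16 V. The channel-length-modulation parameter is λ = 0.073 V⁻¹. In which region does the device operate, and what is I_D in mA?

V_GS = V_G − V_S = 3.06 − 0.268 = 2.79 V; V_DS = V_D − V_S = 3.16 − 0.268 = 2.89 V.
V_ov = V_GS − V_t = 2.79 − 0.596 = 2.2 V.
Since V_DS = 2.89 V ≥ V_ov = 2.2 V, the device is in saturation.
I_D = ½ k_n V_ov² (1 + λ V_DS) = 0.5 × 5.5 × 2.2² × (1 + 0.073 × 2.89) = 16.1 mA.

Saturation; I_D = 16.1 mA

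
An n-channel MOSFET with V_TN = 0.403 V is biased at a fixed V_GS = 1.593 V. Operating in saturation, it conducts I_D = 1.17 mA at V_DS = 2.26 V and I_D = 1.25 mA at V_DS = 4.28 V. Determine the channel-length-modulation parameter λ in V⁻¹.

λ = 0.0367 V⁻¹

With V_GS fixed, I_D ∝ (1 + λ V_DS) in saturation, so I_D2/I_D1 = (1 + λ V_DS2)/(1 + λ V_DS1).
1.25/1.17 = 1.068 = (1 + 4.28 λ)/(1 + 2.26 λ).
Solving: λ (I_D1 V_DS2 − I_D2 V_DS1) = I_D2 − I_D1, so λ = (1.25 − 1.17) / (1.17 × 4.28 − 1.25 × 2.26) = 0.08 / 2.18 = 0.0367 V⁻¹.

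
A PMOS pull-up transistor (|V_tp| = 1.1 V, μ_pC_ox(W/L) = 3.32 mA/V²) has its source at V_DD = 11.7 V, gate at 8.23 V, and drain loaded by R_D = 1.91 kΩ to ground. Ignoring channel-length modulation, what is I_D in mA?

I_D = 5.66 mA

V_SG = V_DD − V_G = 11.7 − 8.23 = 3.47 V, so V_ov = 3.47 − 1.1 = 2.37 V.
Assume saturation: I_D = ½ k_p V_ov² = 0.5 × 3.32 × 2.37² = 9.32 mA, giving V_SD = V_DD − I_D R_D = 11.7 − 9.32 × 1.91 = -6.11 V.
But -6.11 V < V_ov = 2.37 V, so the device is actually in triode.
In triode I_D = k_p[V_ov V_SD − ½ V_SD²] and I_D = (V_DD − V_SD)/R_D. Equating: 3.17 V_SD² − 16.03 V_SD + 11.7 = 0, giving V_SD = 0.885 V (the root below V_ov).
I_D = (11.7 − 0.885) / 1.91 = 5.66 mA.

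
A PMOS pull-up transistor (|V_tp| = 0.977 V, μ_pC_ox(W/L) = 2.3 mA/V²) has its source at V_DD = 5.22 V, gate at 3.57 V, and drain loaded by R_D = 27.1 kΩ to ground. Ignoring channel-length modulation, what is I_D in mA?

V_SG = V_DD − V_G = 5.22 − 3.57 = 1.65 V, so V_ov = 1.65 − 0.977 = 0.673 V.
Assume saturation: I_D = ½ k_p V_ov² = 0.5 × 2.3 × 0.673² = 0.521 mA, giving V_SD = V_DD − I_D R_D = 5.22 − 0.521 × 27.1 = -8.9 V.
But -8.9 V < V_ov = 0.673 V, so the device is actually in triode.
In triode I_D = k_p[V_ov V_SD − ½ V_SD²] and I_D = (V_DD − V_SD)/R_D. Equating: 31.2 V_SD² − 42.95 V_SD + 5.22 = 0, giving V_SD = 0.135 V (the root below V_ov).
I_D = (5.22 − 0.135) / 27.1 = 0.188 mA.

I_D = 0.188 mA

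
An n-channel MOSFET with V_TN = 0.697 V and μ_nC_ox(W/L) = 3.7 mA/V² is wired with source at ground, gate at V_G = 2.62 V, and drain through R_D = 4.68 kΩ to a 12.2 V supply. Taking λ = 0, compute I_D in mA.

V_GS = V_G = 2.62 V, so V_ov = 2.62 − 0.697 = 1.92 V.
Assume saturation: I_D = ½ k_n V_ov² = 0.5 × 3.7 × 1.92² = 6.84 mA, giving V_DS = V_DD − I_D R_D = 12.2 − 6.84 × 4.68 = -19.8 V.
But -19.8 V < V_ov = 1.92 V, so the device is actually in triode.
In triode I_D = k_n[V_ov V_DS − ½ V_DS²] and I_D = (V_DD − V_DS)/R_D. Equating: 8.66 V_DS² − 34.3 V_DS + 12.2 = 0, giving V_DS = 0.395 V (the root below V_ov).
I_D = (12.2 − 0.395) / 4.68 = 2.52 mA.

I_D = 2.52 mA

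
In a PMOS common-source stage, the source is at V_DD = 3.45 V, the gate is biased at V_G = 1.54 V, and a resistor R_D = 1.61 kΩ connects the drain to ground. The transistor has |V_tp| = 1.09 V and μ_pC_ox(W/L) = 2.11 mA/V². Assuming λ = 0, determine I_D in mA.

I_D = 0.709 mA

V_SG = V_DD − V_G = 3.45 − 1.54 = 1.91 V, so V_ov = 1.91 − 1.09 = 0.82 V.
Assume saturation: I_D = ½ k_p V_ov² = 0.5 × 2.11 × 0.82² = 0.709 mA, giving V_SD = V_DD − I_D R_D = 3.45 − 0.709 × 1.61 = 2.31 V.
V_SD = 2.31 V ≥ V_ov = 0.82 V, confirming saturation.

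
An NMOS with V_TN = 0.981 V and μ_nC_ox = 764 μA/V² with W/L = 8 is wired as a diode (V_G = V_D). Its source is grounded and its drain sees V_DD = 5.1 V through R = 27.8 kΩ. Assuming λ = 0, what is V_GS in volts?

With gate tied to drain, V_GS = V_DS ≥ V_GS − V_TN, so the device is in saturation.
k_n = μ_nC_ox · (W/L) = 6.112 mA/V².
KCL at the drain: ½ k_n (V_GS − V_TN)² = (V_DD − V_GS)/R.
Let x = V_GS − 0.981. Then 85 x² + x − 4.119 = 0, giving x = 0.214 V (positive root), so V_GS = 1.2 V.
I_D = (V_DD − V_GS)/R = (5.1 − 1.2) / 27.8 = 0.14 mA.

V_GS = 1.20 V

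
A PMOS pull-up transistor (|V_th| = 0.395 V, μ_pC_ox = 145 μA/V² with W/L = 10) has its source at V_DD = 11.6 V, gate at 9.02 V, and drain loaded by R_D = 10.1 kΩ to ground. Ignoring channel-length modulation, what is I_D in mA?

I_D = 1.11 mA

V_SG = V_DD − V_G = 11.6 − 9.02 = 2.58 V, so V_ov = 2.58 − 0.395 = 2.19 V.
k_p = μ_pC_ox · (W/L) = 1.45 mA/V².
Assume saturation: I_D = ½ k_p V_ov² = 0.5 × 1.45 × 2.19² = 3.46 mA, giving V_SD = V_DD − I_D R_D = 11.6 − 3.46 × 10.1 = -23.4 V.
But -23.4 V < V_ov = 2.19 V, so the device is actually in triode.
In triode I_D = k_p[V_ov V_SD − ½ V_SD²] and I_D = (V_DD − V_SD)/R_D. Equating: 7.32 V_SD² − 33 V_SD + 11.6 = 0, giving V_SD = 0.384 V (the root below V_ov).
I_D = (11.6 − 0.384) / 10.1 = 1.11 mA.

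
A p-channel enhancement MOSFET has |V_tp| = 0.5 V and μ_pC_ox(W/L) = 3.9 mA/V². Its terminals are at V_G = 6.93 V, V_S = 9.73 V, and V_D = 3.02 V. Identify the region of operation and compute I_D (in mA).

V_SG = V_S − V_G = 9.73 − 6.93 = 2.8 V; V_SD = V_S − V_D = 9.73 − 3.02 = 6.71 V.
V_ov = V_SG − |V_tp| = 2.8 − 0.5 = 2.3 V.
Since V_SD = 6.71 V ≥ V_ov = 2.3 V, the device is in saturation.
I_D = ½ k_p V_ov² = 0.5 × 3.9 × 2.3² = 10.3 mA.

Saturation; I_D = 10.3 mA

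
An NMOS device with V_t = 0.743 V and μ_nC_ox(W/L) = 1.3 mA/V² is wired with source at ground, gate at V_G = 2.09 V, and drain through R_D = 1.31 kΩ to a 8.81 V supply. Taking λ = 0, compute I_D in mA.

I_D = 1.18 mA

V_GS = V_G = 2.09 V, so V_ov = 2.09 − 0.743 = 1.35 V.
Assume saturation: I_D = ½ k_n V_ov² = 0.5 × 1.3 × 1.35² = 1.18 mA, giving V_DS = V_DD − I_D R_D = 8.81 − 1.18 × 1.31 = 7.27 V.
V_DS = 7.27 V ≥ V_ov = 1.35 V, confirming saturation.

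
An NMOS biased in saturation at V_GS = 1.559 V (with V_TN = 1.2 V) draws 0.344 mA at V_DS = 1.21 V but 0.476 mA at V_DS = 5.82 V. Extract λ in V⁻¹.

λ = 0.0926 V⁻¹

With V_GS fixed, I_D ∝ (1 + λ V_DS) in saturation, so I_D2/I_D1 = (1 + λ V_DS2)/(1 + λ V_DS1).
0.476/0.344 = 1.384 = (1 + 5.82 λ)/(1 + 1.21 λ).
Solving: λ (I_D1 V_DS2 − I_D2 V_DS1) = I_D2 − I_D1, so λ = (0.476 − 0.344) / (0.344 × 5.82 − 0.476 × 1.21) = 0.132 / 1.43 = 0.0926 V⁻¹.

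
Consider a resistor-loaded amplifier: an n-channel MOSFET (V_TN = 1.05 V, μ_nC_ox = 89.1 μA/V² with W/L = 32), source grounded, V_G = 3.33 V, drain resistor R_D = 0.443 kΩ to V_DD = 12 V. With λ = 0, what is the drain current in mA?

I_D = 7.41 mA

V_GS = V_G = 3.33 V, so V_ov = 3.33 − 1.05 = 2.28 V.
k_n = μ_nC_ox · (W/L) = 2.851 mA/V².
Assume saturation: I_D = ½ k_n V_ov² = 0.5 × 2.851 × 2.28² = 7.41 mA, giving V_DS = V_DD − I_D R_D = 12 − 7.41 × 0.443 = 8.72 V.
V_DS = 8.72 V ≥ V_ov = 2.28 V, confirming saturation.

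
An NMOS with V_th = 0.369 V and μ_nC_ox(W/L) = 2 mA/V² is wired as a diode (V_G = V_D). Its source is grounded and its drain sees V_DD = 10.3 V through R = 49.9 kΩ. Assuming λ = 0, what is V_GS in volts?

V_GS = 0.805 V

With gate tied to drain, V_GS = V_DS ≥ V_GS − V_th, so the device is in saturation.
KCL at the drain: ½ k_n (V_GS − V_th)² = (V_DD − V_GS)/R.
Let x = V_GS − 0.369. Then 49.9 x² + x − 9.931 = 0, giving x = 0.436 V (positive root), so V_GS = 0.805 V.
I_D = (V_DD − V_GS)/R = (10.3 − 0.805) / 49.9 = 0.19 mA.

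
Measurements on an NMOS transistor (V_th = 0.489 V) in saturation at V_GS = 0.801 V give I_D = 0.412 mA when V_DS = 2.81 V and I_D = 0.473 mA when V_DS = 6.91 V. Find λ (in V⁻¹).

With V_GS fixed, I_D ∝ (1 + λ V_DS) in saturation, so I_D2/I_D1 = (1 + λ V_DS2)/(1 + λ V_DS1).
0.473/0.412 = 1.148 = (1 + 6.91 λ)/(1 + 2.81 λ).
Solving: λ (I_D1 V_DS2 − I_D2 V_DS1) = I_D2 − I_D1, so λ = (0.473 − 0.412) / (0.412 × 6.91 − 0.473 × 2.81) = 0.061 / 1.52 = 0.0402 V⁻¹.

λ = 0.0402 V⁻¹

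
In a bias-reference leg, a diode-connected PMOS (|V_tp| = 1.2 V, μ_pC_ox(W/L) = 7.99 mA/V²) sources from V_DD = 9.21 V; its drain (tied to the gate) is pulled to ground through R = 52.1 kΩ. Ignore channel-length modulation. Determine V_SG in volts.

V_SG = 1.39 V

With gate tied to drain, V_SG = V_SD ≥ V_SG − |V_tp|, so the device is in saturation.
KCL at the drain: ½ k_p (V_SG − |V_tp|)² = (V_DD − V_SG)/R.
Let x = V_SG − 1.2. Then 208 x² + x − 8.01 = 0, giving x = 0.194 V (positive root), so V_SG = 1.39 V.
I_D = (V_DD − V_SG)/R = (9.21 − 1.39) / 52.1 = 0.15 mA.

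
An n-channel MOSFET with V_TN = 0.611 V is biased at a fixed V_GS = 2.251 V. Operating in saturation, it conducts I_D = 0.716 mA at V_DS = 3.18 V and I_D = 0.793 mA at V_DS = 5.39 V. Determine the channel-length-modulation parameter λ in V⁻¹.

λ = 0.0576 V⁻¹

With V_GS fixed, I_D ∝ (1 + λ V_DS) in saturation, so I_D2/I_D1 = (1 + λ V_DS2)/(1 + λ V_DS1).
0.793/0.716 = 1.108 = (1 + 5.39 λ)/(1 + 3.18 λ).
Solving: λ (I_D1 V_DS2 − I_D2 V_DS1) = I_D2 − I_D1, so λ = (0.793 − 0.716) / (0.716 × 5.39 − 0.793 × 3.18) = 0.077 / 1.34 = 0.0576 V⁻¹.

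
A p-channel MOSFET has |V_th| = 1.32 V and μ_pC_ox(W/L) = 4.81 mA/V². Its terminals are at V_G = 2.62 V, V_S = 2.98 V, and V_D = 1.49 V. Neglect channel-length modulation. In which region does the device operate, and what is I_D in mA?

V_SG = V_S − V_G = 2.98 − 2.62 = 0.36 V; V_SD = V_S − V_D = 2.98 − 1.49 = 1.49 V.
V_SG = 0.36 V < |V_th| = 1.32 V, so the transistor is in cutoff.

Cutoff; I_D = 0 mA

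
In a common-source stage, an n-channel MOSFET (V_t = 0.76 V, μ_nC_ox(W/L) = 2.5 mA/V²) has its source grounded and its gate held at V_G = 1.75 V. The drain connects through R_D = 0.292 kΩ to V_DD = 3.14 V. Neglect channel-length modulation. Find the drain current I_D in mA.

I_D = 1.23 mA

V_GS = V_G = 1.75 V, so V_ov = 1.75 − 0.76 = 0.99 V.
Assume saturation: I_D = ½ k_n V_ov² = 0.5 × 2.5 × 0.99² = 1.23 mA, giving V_DS = V_DD − I_D R_D = 3.14 − 1.23 × 0.292 = 2.78 V.
V_DS = 2.78 V ≥ V_ov = 0.99 V, confirming saturation.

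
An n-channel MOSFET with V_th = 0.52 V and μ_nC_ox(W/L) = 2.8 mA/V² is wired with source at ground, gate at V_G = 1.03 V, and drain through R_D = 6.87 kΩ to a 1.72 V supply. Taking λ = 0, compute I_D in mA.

I_D = 0.222 mA

V_GS = V_G = 1.03 V, so V_ov = 1.03 − 0.52 = 0.51 V.
Assume saturation: I_D = ½ k_n V_ov² = 0.5 × 2.8 × 0.51² = 0.364 mA, giving V_DS = V_DD − I_D R_D = 1.72 − 0.364 × 6.87 = -0.782 V.
But -0.782 V < V_ov = 0.51 V, so the device is actually in triode.
In triode I_D = k_n[V_ov V_DS − ½ V_DS²] and I_D = (V_DD − V_DS)/R_D. Equating: 9.62 V_DS² − 10.81 V_DS + 1.72 = 0, giving V_DS = 0.192 V (the root below V_ov).
I_D = (1.72 − 0.192) / 6.87 = 0.222 mA.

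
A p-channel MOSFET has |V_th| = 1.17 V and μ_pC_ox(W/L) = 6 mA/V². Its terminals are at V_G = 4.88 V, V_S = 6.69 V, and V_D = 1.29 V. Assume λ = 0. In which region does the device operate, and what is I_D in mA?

V_SG = V_S − V_G = 6.69 − 4.88 = 1.81 V; V_SD = V_S − V_D = 6.69 − 1.29 = 5.4 V.
V_ov = V_SG − |V_th| = 1.81 − 1.17 = 0.64 V.
Since V_SD = 5.4 V ≥ V_ov = 0.64 V, the device is in saturation.
I_D = ½ k_p V_ov² = 0.5 × 6 × 0.64² = 1.23 mA.

Saturation; I_D = 1.23 mA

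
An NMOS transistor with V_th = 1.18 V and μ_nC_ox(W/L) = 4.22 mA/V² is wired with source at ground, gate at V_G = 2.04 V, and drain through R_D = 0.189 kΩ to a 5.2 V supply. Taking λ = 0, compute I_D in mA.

V_GS = V_G = 2.04 V, so V_ov = 2.04 − 1.18 = 0.86 V.
Assume saturation: I_D = ½ k_n V_ov² = 0.5 × 4.22 × 0.86² = 1.56 mA, giving V_DS = V_DD − I_D R_D = 5.2 − 1.56 × 0.189 = 4.91 V.
V_DS = 4.91 V ≥ V_ov = 0.86 V, confirming saturation.

I_D = 1.56 mA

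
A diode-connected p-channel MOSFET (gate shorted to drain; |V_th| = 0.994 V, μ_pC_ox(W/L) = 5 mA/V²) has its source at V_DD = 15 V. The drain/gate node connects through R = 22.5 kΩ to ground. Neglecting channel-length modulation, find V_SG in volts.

With gate tied to drain, V_SG = V_SD ≥ V_SG − |V_th|, so the device is in saturation.
KCL at the drain: ½ k_p (V_SG − |V_th|)² = (V_DD − V_SG)/R.
Let x = V_SG − 0.994. Then 56.2 x² + x − 14.01 = 0, giving x = 0.49 V (positive root), so V_SG = 1.48 V.
I_D = (V_DD − V_SG)/R = (15 − 1.48) / 22.5 = 0.601 mA.

V_SG = 1.48 V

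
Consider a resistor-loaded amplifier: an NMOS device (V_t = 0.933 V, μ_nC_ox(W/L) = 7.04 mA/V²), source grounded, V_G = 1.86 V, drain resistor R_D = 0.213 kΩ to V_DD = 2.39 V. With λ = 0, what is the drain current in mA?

I_D = 3.02 mA

V_GS = V_G = 1.86 V, so V_ov = 1.86 − 0.933 = 0.927 V.
Assume saturation: I_D = ½ k_n V_ov² = 0.5 × 7.04 × 0.927² = 3.02 mA, giving V_DS = V_DD − I_D R_D = 2.39 − 3.02 × 0.213 = 1.75 V.
V_DS = 1.75 V ≥ V_ov = 0.927 V, confirming saturation.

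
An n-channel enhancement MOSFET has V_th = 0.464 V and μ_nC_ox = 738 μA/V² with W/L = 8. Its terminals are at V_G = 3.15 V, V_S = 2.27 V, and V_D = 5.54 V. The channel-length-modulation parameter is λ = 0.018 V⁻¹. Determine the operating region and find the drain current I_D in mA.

V_GS = V_G − V_S = 3.15 − 2.27 = 0.88 V; V_DS = V_D − V_S = 5.54 − 2.27 = 3.27 V.
k_n = μ_nC_ox · (W/L) = 5.904 mA/V².
V_ov = V_GS − V_th = 0.88 − 0.464 = 0.416 V.
Since V_DS = 3.27 V ≥ V_ov = 0.416 V, the device is in saturation.
I_D = ½ k_n V_ov² (1 + λ V_DS) = 0.5 × 5.904 × 0.416² × (1 + 0.018 × 3.27) = 0.541 mA.

Saturation; I_D = 0.541 mA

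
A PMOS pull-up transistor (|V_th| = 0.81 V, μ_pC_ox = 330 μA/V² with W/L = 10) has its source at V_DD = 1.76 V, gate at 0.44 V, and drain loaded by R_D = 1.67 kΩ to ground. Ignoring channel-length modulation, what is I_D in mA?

V_SG = V_DD − V_G = 1.76 − 0.44 = 1.32 V, so V_ov = 1.32 − 0.81 = 0.51 V.
k_p = μ_pC_ox · (W/L) = 3.3 mA/V².
Assume saturation: I_D = ½ k_p V_ov² = 0.5 × 3.3 × 0.51² = 0.429 mA, giving V_SD = V_DD − I_D R_D = 1.76 − 0.429 × 1.67 = 1.04 V.
V_SD = 1.04 V ≥ V_ov = 0.51 V, confirming saturation.

I_D = 0.429 mA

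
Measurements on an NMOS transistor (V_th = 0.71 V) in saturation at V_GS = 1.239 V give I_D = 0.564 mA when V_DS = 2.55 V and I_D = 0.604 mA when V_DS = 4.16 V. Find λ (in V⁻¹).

With V_GS fixed, I_D ∝ (1 + λ V_DS) in saturation, so I_D2/I_D1 = (1 + λ V_DS2)/(1 + λ V_DS1).
0.604/0.564 = 1.071 = (1 + 4.16 λ)/(1 + 2.55 λ).
Solving: λ (I_D1 V_DS2 − I_D2 V_DS1) = I_D2 − I_D1, so λ = (0.604 − 0.564) / (0.564 × 4.16 − 0.604 × 2.55) = 0.04 / 0.806 = 0.0496 V⁻¹.

λ = 0.0496 V⁻¹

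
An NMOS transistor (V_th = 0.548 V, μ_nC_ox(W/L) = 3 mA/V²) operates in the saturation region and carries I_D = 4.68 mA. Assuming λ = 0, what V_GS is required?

In saturation I_D = ½ k_n (V_GS − V_th)², so V_GS − V_th = √(2 I_D / k_n) = √(2 × 4.68 / 3) = 1.77 V.
V_GS = 0.548 + 1.77 = 2.31 V.

V_GS = 2.31 V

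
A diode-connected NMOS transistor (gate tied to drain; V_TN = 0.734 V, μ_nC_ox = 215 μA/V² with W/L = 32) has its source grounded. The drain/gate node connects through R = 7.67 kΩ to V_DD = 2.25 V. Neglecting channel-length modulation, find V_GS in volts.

V_GS = 0.956 V

With gate tied to drain, V_GS = V_DS ≥ V_GS − V_TN, so the device is in saturation.
k_n = μ_nC_ox · (W/L) = 6.88 mA/V².
KCL at the drain: ½ k_n (V_GS − V_TN)² = (V_DD − V_GS)/R.
Let x = V_GS − 0.734. Then 26.4 x² + x − 1.516 = 0, giving x = 0.222 V (positive root), so V_GS = 0.956 V.
I_D = (V_DD − V_GS)/R = (2.25 − 0.956) / 7.67 = 0.169 mA.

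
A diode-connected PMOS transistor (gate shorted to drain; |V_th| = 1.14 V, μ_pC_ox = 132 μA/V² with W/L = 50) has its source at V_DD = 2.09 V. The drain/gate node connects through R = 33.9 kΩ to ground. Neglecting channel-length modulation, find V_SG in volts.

With gate tied to drain, V_SG = V_SD ≥ V_SG − |V_th|, so the device is in saturation.
k_p = μ_pC_ox · (W/L) = 6.6 mA/V².
KCL at the drain: ½ k_p (V_SG − |V_th|)² = (V_DD − V_SG)/R.
Let x = V_SG − 1.14. Then 112 x² + x − 0.95 = 0, giving x = 0.0878 V (positive root), so V_SG = 1.23 V.
I_D = (V_DD − V_SG)/R = (2.09 − 1.23) / 33.9 = 0.0254 mA.

V_SG = 1.23 V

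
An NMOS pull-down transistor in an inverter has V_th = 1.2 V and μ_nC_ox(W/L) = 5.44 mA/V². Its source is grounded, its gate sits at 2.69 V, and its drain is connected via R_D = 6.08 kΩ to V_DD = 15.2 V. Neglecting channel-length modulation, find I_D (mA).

I_D = 2.44 mA

V_GS = V_G = 2.69 V, so V_ov = 2.69 − 1.2 = 1.49 V.
Assume saturation: I_D = ½ k_n V_ov² = 0.5 × 5.44 × 1.49² = 6.04 mA, giving V_DS = V_DD − I_D R_D = 15.2 − 6.04 × 6.08 = -21.5 V.
But -21.5 V < V_ov = 1.49 V, so the device is actually in triode.
In triode I_D = k_n[V_ov V_DS − ½ V_DS²] and I_D = (V_DD − V_DS)/R_D. Equating: 16.5 V_DS² − 50.28 V_DS + 15.2 = 0, giving V_DS = 0.34 V (the root below V_ov).
I_D = (15.2 − 0.34) / 6.08 = 2.44 mA.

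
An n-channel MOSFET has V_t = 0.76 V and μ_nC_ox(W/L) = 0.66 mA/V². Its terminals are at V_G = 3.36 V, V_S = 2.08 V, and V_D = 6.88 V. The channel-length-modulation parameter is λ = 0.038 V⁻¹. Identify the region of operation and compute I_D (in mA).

V_GS = V_G − V_S = 3.36 − 2.08 = 1.28 V; V_DS = V_D − V_S = 6.88 − 2.08 = 4.8 V.
V_ov = V_GS − V_t = 1.28 − 0.76 = 0.52 V.
Since V_DS = 4.8 V ≥ V_ov = 0.52 V, the device is in saturation.
I_D = ½ k_n V_ov² (1 + λ V_DS) = 0.5 × 0.66 × 0.52² × (1 + 0.038 × 4.8) = 0.106 mA.

Saturation; I_D = 0.106 mA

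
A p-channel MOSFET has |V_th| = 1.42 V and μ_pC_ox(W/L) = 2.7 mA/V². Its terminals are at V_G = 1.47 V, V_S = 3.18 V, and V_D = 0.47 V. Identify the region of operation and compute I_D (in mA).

V_SG = V_S − V_G = 3.18 − 1.47 = 1.71 V; V_SD = V_S − V_D = 3.18 − 0.47 = 2.71 V.
V_ov = V_SG − |V_th| = 1.71 − 1.42 = 0.29 V.
Since V_SD = 2.71 V ≥ V_ov = 0.29 V, the device is in saturation.
I_D = ½ k_p V_ov² = 0.5 × 2.7 × 0.29² = 0.114 mA.

Saturation; I_D = 0.114 mA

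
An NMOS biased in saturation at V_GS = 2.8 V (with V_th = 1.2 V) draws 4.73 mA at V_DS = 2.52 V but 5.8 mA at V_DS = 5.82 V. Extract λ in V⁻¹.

λ = 0.0829 V⁻¹

With V_GS fixed, I_D ∝ (1 + λ V_DS) in saturation, so I_D2/I_D1 = (1 + λ V_DS2)/(1 + λ V_DS1).
5.8/4.73 = 1.226 = (1 + 5.82 λ)/(1 + 2.52 λ).
Solving: λ (I_D1 V_DS2 − I_D2 V_DS1) = I_D2 − I_D1, so λ = (5.8 − 4.73) / (4.73 × 5.82 − 5.8 × 2.52) = 1.07 / 12.9 = 0.0829 V⁻¹.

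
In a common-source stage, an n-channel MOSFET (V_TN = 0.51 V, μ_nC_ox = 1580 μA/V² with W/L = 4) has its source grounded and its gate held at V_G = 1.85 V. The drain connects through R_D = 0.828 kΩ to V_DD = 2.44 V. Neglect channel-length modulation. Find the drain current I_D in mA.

V_GS = V_G = 1.85 V, so V_ov = 1.85 − 0.51 = 1.34 V.
k_n = μ_nC_ox · (W/L) = 6.32 mA/V².
Assume saturation: I_D = ½ k_n V_ov² = 0.5 × 6.32 × 1.34² = 5.67 mA, giving V_DS = V_DD − I_D R_D = 2.44 − 5.67 × 0.828 = -2.26 V.
But -2.26 V < V_ov = 1.34 V, so the device is actually in triode.
In triode I_D = k_n[V_ov V_DS − ½ V_DS²] and I_D = (V_DD − V_DS)/R_D. Equating: 2.62 V_DS² − 8.012 V_DS + 2.44 = 0, giving V_DS = 0.343 V (the root below V_ov).
I_D = (2.44 − 0.343) / 0.828 = 2.53 mA.

I_D = 2.53 mA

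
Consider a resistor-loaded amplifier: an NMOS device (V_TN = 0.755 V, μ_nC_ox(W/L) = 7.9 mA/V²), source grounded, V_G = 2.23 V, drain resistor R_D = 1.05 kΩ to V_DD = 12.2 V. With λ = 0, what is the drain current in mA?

I_D = 8.59 mA

V_GS = V_G = 2.23 V, so V_ov = 2.23 − 0.755 = 1.48 V.
Assume saturation: I_D = ½ k_n V_ov² = 0.5 × 7.9 × 1.48² = 8.59 mA, giving V_DS = V_DD − I_D R_D = 12.2 − 8.59 × 1.05 = 3.18 V.
V_DS = 3.18 V ≥ V_ov = 1.48 V, confirming saturation.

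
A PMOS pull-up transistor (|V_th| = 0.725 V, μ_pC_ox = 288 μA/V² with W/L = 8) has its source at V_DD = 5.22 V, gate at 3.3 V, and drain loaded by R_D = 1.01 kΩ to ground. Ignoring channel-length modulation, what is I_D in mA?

V_SG = V_DD − V_G = 5.22 − 3.3 = 1.92 V, so V_ov = 1.92 − 0.725 = 1.19 V.
k_p = μ_pC_ox · (W/L) = 2.304 mA/V².
Assume saturation: I_D = ½ k_p V_ov² = 0.5 × 2.304 × 1.19² = 1.65 mA, giving V_SD = V_DD − I_D R_D = 5.22 − 1.65 × 1.01 = 3.56 V.
V_SD = 3.56 V ≥ V_ov = 1.19 V, confirming saturation.

I_D = 1.65 mA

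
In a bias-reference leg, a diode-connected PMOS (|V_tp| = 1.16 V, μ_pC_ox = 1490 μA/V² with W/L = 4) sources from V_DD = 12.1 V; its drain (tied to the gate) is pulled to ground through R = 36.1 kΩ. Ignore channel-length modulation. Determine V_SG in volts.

V_SG = 1.47 V

With gate tied to drain, V_SG = V_SD ≥ V_SG − |V_tp|, so the device is in saturation.
k_p = μ_pC_ox · (W/L) = 5.96 mA/V².
KCL at the drain: ½ k_p (V_SG − |V_tp|)² = (V_DD − V_SG)/R.
Let x = V_SG − 1.16. Then 108 x² + x − 10.94 = 0, giving x = 0.314 V (positive root), so V_SG = 1.47 V.
I_D = (V_DD − V_SG)/R = (12.1 − 1.47) / 36.1 = 0.294 mA.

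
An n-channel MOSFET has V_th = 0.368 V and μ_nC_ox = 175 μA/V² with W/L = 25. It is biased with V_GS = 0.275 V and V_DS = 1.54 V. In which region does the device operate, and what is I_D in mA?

V_GS = 0.275 V < V_th = 0.368 V, so the transistor is in cutoff.

Cutoff; I_D = 0 mA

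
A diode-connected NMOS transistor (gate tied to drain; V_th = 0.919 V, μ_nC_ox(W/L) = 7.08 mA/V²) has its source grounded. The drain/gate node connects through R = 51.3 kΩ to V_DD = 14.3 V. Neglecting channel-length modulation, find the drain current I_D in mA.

With gate tied to drain, V_GS = V_DS ≥ V_GS − V_th, so the device is in saturation.
KCL at the drain: ½ k_n (V_GS − V_th)² = (V_DD − V_GS)/R.
Let x = V_GS − 0.919. Then 182 x² + x − 13.38 = 0, giving x = 0.269 V (positive root), so V_GS = 1.19 V.
I_D = (V_DD − V_GS)/R = (14.3 − 1.19) / 51.3 = 0.256 mA.

I_D = 0.256 mA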